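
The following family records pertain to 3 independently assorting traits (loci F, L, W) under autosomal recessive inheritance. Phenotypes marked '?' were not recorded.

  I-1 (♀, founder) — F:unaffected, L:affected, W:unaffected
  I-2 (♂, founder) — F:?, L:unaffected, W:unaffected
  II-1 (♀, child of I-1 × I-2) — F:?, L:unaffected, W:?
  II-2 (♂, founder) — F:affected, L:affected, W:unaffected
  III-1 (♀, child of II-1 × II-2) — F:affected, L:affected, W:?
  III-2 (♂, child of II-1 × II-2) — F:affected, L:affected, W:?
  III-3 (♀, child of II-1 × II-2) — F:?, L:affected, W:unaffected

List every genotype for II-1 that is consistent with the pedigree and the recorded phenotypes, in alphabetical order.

II-1 ∈ {Ff Ll WW, Ff Ll Ww, Ff Ll ww, ff Ll WW, ff Ll Ww, ff Ll ww}

F/I-1 un ·: FF|Ff
F/I-2 ? ·: FF|Ff|ff
F/II-1 ? I-1×I-2: Ff|ff
F/II-2 aff ·: ff
F/III-1 aff II-1×II-2: ff
F/III-2 aff II-1×II-2: ff
F/III-3 ? II-1×II-2: Ff|ff
⇒ F over [I-1,I-2,II-1,II-2,III-1,III-2,III-3]: 12 consistent
L/I-1 aff ·: ll
L/I-2 un ·: LL|Ll
L/II-1 un I-1×I-2: Ll
L/II-2 aff ·: ll
L/III-1 aff II-1×II-2: ll
L/III-2 aff II-1×II-2: ll
L/III-3 aff II-1×II-2: ll
⇒ L over [I-1,I-2,II-1,II-2,III-1,III-2,III-3]: 2 consistent
W/I-1 un ·: WW|Ww
W/I-2 un ·: WW|Ww
W/II-1 ? I-1×I-2: WW|Ww|ww
W/II-2 un ·: WW|Ww
W/III-1 ? II-1×II-2: WW|Ww|ww
W/III-2 ? II-1×II-2: WW|Ww|ww
W/III-3 un II-1×II-2: WW|Ww
⇒ W over [I-1,I-2,II-1,II-2,III-1,III-2,III-3]: 119 consistent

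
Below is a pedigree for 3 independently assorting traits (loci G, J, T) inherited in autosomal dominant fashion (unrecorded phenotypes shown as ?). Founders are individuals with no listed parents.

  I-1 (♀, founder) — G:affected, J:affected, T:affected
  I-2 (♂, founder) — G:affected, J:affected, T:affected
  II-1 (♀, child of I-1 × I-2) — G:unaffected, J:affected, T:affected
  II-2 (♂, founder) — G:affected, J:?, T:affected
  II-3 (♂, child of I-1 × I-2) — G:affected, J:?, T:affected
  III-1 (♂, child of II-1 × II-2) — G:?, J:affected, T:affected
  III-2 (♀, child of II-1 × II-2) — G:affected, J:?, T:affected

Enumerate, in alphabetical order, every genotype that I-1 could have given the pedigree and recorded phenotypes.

I-1 ∈ {Gg JJ TT, Gg JJ Tt, Gg Jj TT, Gg Jj Tt}

G/I-1 aff ·: Gg
G/I-2 aff ·: Gg
G/II-1 un I-1×I-2: gg
G/II-2 aff ·: Gg|GG
G/II-3 aff I-1×I-2: Gg|GG
G/III-1 ? II-1×II-2: gg|Gg
G/III-2 aff II-1×II-2: Gg
⇒ G over [I-1,I-2,II-1,II-2,II-3,III-1,III-2]: 6 consistent
J/I-1 aff ·: Jj|JJ
J/I-2 aff ·: Jj|JJ
J/II-1 aff I-1×I-2: Jj|JJ
J/II-2 ? ·: jj|Jj|JJ
J/II-3 ? I-1×I-2: jj|Jj|JJ
J/III-1 aff II-1×II-2: Jj|JJ
J/III-2 ? II-1×II-2: jj|Jj|JJ
⇒ J over [I-1,I-2,II-1,II-2,II-3,III-1,III-2]: 132 consistent
T/I-1 aff ·: Tt|TT
T/I-2 aff ·: Tt|TT
T/II-1 aff I-1×I-2: Tt|TT
T/II-2 aff ·: Tt|TT
T/II-3 aff I-1×I-2: Tt|TT
T/III-1 aff II-1×II-2: Tt|TT
T/III-2 aff II-1×II-2: Tt|TT
⇒ T over [I-1,I-2,II-1,II-2,II-3,III-1,III-2]: 83 consistent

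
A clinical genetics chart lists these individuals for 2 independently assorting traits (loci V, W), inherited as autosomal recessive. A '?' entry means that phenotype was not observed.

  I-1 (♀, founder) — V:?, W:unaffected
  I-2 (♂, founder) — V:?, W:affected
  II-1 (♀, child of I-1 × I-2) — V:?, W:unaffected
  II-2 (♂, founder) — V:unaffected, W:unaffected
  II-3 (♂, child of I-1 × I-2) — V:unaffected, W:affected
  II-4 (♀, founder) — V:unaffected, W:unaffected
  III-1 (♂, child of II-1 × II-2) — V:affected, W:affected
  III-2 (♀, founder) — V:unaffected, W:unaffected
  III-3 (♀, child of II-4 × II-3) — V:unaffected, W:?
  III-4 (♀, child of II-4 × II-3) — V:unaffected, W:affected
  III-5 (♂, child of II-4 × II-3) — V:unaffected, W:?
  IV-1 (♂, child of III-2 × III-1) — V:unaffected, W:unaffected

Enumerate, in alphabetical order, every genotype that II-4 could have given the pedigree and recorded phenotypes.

V/I-1 ? ·: VV|Vv|vv
V/I-2 ? ·: VV|Vv|vv
V/II-1 ? I-1×I-2: Vv|vv
V/II-2 un ·: Vv
V/II-3 un I-1×I-2: VV|Vv
V/II-4 un ·: VV|Vv
V/III-1 aff II-1×II-2: vv
V/III-2 un ·: VV|Vv
V/III-3 un II-4×II-3: VV|Vv
V/III-4 un II-4×II-3: VV|Vv
V/III-5 un II-4×II-3: VV|Vv
V/IV-1 un III-2×III-1: Vv
⇒ V over [I-1,I-2,II-1,II-2,II-3,II-4,III-1,III-2,III-3,III-4,III-5,IV-1]: 392 consistent
W/I-1 un ·: Ww
W/I-2 aff ·: ww
W/II-1 un I-1×I-2: Ww
W/II-2 un ·: Ww
W/II-3 aff I-1×I-2: ww
W/II-4 un ·: Ww
W/III-1 aff II-1×II-2: ww
W/III-2 un ·: WW|Ww
W/III-3 ? II-4×II-3: Ww|ww
W/III-4 aff II-4×II-3: ww
W/III-5 ? II-4×II-3: Ww|ww
W/IV-1 un III-2×III-1: Ww
⇒ W over [I-1,I-2,II-1,II-2,II-3,II-4,III-1,III-2,III-3,III-4,III-5,IV-1]: 8 consistent

II-4 ∈ {VV Ww, Vv Ww}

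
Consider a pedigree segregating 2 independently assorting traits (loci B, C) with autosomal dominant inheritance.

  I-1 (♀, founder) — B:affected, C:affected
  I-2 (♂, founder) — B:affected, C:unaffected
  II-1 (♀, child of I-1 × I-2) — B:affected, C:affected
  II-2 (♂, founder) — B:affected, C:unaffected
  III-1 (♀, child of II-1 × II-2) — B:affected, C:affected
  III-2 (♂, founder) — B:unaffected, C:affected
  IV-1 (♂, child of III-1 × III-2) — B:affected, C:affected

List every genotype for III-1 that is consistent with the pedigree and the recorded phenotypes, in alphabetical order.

III-1 ∈ {BB Cc, Bb Cc}

B/I-1 aff ·: Bb|BB
B/I-2 aff ·: Bb|BB
B/II-1 aff I-1×I-2: Bb|BB
B/II-2 aff ·: Bb|BB
B/III-1 aff II-1×II-2: Bb|BB
B/III-2 un ·: bb
B/IV-1 aff III-1×III-2: Bb
⇒ B over [I-1,I-2,II-1,II-2,III-1,III-2,IV-1]: 24 consistent
C/I-1 aff ·: Cc|CC
C/I-2 un ·: cc
C/II-1 aff I-1×I-2: Cc
C/II-2 un ·: cc
C/III-1 aff II-1×II-2: Cc
C/III-2 aff ·: Cc|CC
C/IV-1 aff III-1×III-2: Cc|CC
⇒ C over [I-1,I-2,II-1,II-2,III-1,III-2,IV-1]: 8 consistent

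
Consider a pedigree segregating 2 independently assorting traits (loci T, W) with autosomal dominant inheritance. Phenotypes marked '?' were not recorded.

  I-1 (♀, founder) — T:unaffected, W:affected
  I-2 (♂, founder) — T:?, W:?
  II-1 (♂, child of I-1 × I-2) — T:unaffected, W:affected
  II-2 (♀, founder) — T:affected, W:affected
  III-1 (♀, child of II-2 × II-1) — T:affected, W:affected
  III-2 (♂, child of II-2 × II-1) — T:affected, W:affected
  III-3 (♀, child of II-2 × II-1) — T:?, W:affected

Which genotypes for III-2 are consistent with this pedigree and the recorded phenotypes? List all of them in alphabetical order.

III-2 ∈ {Tt WW, Tt Ww}

T/I-1 un ·: tt
T/I-2 ? ·: tt|Tt
T/II-1 un I-1×I-2: tt
T/II-2 aff ·: Tt|TT
T/III-1 aff II-2×II-1: Tt
T/III-2 aff II-2×II-1: Tt
T/III-3 ? II-2×II-1: tt|Tt
⇒ T over [I-1,I-2,II-1,II-2,III-1,III-2,III-3]: 6 consistent
W/I-1 aff ·: Ww|WW
W/I-2 ? ·: ww|Ww|WW
W/II-1 aff I-1×I-2: Ww|WW
W/II-2 aff ·: Ww|WW
W/III-1 aff II-2×II-1: Ww|WW
W/III-2 aff II-2×II-1: Ww|WW
W/III-3 aff II-2×II-1: Ww|WW
⇒ W over [I-1,I-2,II-1,II-2,III-1,III-2,III-3]: 116 consistent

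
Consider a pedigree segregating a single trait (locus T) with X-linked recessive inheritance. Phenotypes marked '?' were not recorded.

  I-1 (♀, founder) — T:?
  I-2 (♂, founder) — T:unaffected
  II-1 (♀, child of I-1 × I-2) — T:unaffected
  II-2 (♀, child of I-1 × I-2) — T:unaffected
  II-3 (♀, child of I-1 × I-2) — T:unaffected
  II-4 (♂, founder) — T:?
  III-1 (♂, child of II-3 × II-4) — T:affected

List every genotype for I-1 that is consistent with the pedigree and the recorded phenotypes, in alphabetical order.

T/I-1 ? ·: X^TX^t|X^tX^t
T/I-2 un ·: X^TY
T/II-1 un I-1×I-2: X^TX^T|X^TX^t
T/II-2 un I-1×I-2: X^TX^T|X^TX^t
T/II-3 un I-1×I-2: X^TX^t
T/II-4 ? ·: X^TY|X^tY
T/III-1 aff II-3×II-4: X^tY
⇒ T over [I-1,I-2,II-1,II-2,II-3,II-4,III-1]: 10 consistent

I-1 ∈ {X^TX^t, X^tX^t}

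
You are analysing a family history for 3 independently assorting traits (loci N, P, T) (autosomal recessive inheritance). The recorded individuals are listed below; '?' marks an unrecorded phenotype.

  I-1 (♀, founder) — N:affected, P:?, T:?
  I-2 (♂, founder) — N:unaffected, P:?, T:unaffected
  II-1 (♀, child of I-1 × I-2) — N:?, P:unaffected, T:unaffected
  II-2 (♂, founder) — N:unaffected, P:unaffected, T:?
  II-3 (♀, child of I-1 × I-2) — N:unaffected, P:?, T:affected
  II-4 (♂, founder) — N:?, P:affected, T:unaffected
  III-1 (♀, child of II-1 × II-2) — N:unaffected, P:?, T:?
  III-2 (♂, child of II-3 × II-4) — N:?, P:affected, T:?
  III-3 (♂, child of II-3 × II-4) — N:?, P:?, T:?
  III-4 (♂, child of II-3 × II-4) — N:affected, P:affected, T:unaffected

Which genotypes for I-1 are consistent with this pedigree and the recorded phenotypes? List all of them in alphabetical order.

I-1 ∈ {nn PP Tt, nn PP tt, nn Pp Tt, nn Pp tt, nn pp Tt, nn pp tt}

N/I-1 aff ·: nn
N/I-2 un ·: NN|Nn
N/II-1 ? I-1×I-2: Nn|nn
N/II-2 un ·: NN|Nn
N/II-3 un I-1×I-2: Nn
N/II-4 ? ·: Nn|nn
N/III-1 un II-1×II-2: NN|Nn
N/III-2 ? II-3×II-4: NN|Nn|nn
N/III-3 ? II-3×II-4: NN|Nn|nn
N/III-4 aff II-3×II-4: nn
⇒ N over [I-1,I-2,II-1,II-2,II-3,II-4,III-1,III-2,III-3,III-4]: 130 consistent
P/I-1 ? ·: PP|Pp|pp
P/I-2 ? ·: PP|Pp|pp
P/II-1 un I-1×I-2: PP|Pp
P/II-2 un ·: PP|Pp
P/II-3 ? I-1×I-2: Pp|pp
P/II-4 aff ·: pp
P/III-1 ? II-1×II-2: PP|Pp|pp
P/III-2 aff II-3×II-4: pp
P/III-3 ? II-3×II-4: Pp|pp
P/III-4 aff II-3×II-4: pp
⇒ P over [I-1,I-2,II-1,II-2,II-3,II-4,III-1,III-2,III-3,III-4]: 106 consistent
T/I-1 ? ·: Tt|tt
T/I-2 un ·: Tt
T/II-1 un I-1×I-2: TT|Tt
T/II-2 ? ·: TT|Tt|tt
T/II-3 aff I-1×I-2: tt
T/II-4 un ·: TT|Tt
T/III-1 ? II-1×II-2: TT|Tt|tt
T/III-2 ? II-3×II-4: Tt|tt
T/III-3 ? II-3×II-4: Tt|tt
T/III-4 un II-3×II-4: Tt
⇒ T over [I-1,I-2,II-1,II-2,II-3,II-4,III-1,III-2,III-3,III-4]: 90 consistent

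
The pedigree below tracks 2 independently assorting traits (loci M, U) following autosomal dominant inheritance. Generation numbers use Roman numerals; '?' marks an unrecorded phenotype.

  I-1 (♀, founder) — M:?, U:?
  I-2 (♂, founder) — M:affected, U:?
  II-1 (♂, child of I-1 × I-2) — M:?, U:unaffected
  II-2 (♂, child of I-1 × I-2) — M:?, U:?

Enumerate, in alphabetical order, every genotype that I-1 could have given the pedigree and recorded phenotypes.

M/I-1 ? ·: mm|Mm|MM
M/I-2 aff ·: Mm|MM
M/II-1 ? I-1×I-2: mm|Mm|MM
M/II-2 ? I-1×I-2: mm|Mm|MM
⇒ M over [I-1,I-2,II-1,II-2]: 23 consistent
U/I-1 ? ·: uu|Uu
U/I-2 ? ·: uu|Uu
U/II-1 un I-1×I-2: uu
U/II-2 ? I-1×I-2: uu|Uu|UU
⇒ U over [I-1,I-2,II-1,II-2]: 8 consistent

I-1 ∈ {MM Uu, MM uu, Mm Uu, Mm uu, mm Uu, mm uu}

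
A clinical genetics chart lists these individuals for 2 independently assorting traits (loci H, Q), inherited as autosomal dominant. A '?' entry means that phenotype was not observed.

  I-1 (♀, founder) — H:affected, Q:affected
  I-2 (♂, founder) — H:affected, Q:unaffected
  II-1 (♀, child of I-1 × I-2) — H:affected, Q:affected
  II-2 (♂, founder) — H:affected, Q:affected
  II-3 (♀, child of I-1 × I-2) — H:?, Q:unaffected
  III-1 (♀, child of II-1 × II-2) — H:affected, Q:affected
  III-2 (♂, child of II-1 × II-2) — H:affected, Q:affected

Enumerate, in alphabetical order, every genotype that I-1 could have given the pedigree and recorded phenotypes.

I-1 ∈ {HH Qq, Hh Qq}

H/I-1 aff ·: Hh|HH
H/I-2 aff ·: Hh|HH
H/II-1 aff I-1×I-2: Hh|HH
H/II-2 aff ·: Hh|HH
H/II-3 ? I-1×I-2: hh|Hh|HH
H/III-1 aff II-1×II-2: Hh|HH
H/III-2 aff II-1×II-2: Hh|HH
⇒ H over [I-1,I-2,II-1,II-2,II-3,III-1,III-2]: 96 consistent
Q/I-1 aff ·: Qq
Q/I-2 un ·: qq
Q/II-1 aff I-1×I-2: Qq
Q/II-2 aff ·: Qq|QQ
Q/II-3 un I-1×I-2: qq
Q/III-1 aff II-1×II-2: Qq|QQ
Q/III-2 aff II-1×II-2: Qq|QQ
⇒ Q over [I-1,I-2,II-1,II-2,II-3,III-1,III-2]: 8 consistent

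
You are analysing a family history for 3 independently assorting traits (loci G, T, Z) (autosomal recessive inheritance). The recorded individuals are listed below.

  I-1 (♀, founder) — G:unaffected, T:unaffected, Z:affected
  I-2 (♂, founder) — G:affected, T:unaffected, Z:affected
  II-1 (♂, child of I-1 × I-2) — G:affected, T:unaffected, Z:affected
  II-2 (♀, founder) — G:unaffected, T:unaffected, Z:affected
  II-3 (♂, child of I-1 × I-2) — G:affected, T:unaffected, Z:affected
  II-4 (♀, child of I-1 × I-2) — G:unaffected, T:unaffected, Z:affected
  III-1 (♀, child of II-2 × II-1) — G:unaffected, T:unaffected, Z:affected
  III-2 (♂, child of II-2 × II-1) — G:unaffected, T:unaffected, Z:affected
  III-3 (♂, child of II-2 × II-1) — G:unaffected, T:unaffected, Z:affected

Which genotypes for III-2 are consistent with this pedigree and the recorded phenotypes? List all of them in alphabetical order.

G/I-1 un ·: Gg
G/I-2 aff ·: gg
G/II-1 aff I-1×I-2: gg
G/II-2 un ·: GG|Gg
G/II-3 aff I-1×I-2: gg
G/II-4 un I-1×I-2: Gg
G/III-1 un II-2×II-1: Gg
G/III-2 un II-2×II-1: Gg
G/III-3 un II-2×II-1: Gg
⇒ G over [I-1,I-2,II-1,II-2,II-3,II-4,III-1,III-2,III-3]: 2 consistent
T/I-1 un ·: TT|Tt
T/I-2 un ·: TT|Tt
T/II-1 un I-1×I-2: TT|Tt
T/II-2 un ·: TT|Tt
T/II-3 un I-1×I-2: TT|Tt
T/II-4 un I-1×I-2: TT|Tt
T/III-1 un II-2×II-1: TT|Tt
T/III-2 un II-2×II-1: TT|Tt
T/III-3 un II-2×II-1: TT|Tt
⇒ T over [I-1,I-2,II-1,II-2,II-3,II-4,III-1,III-2,III-3]: 309 consistent
Z/I-1 aff ·: zz
Z/I-2 aff ·: zz
Z/II-1 aff I-1×I-2: zz
Z/II-2 aff ·: zz
Z/II-3 aff I-1×I-2: zz
Z/II-4 aff I-1×I-2: zz
Z/III-1 aff II-2×II-1: zz
Z/III-2 aff II-2×II-1: zz
Z/III-3 aff II-2×II-1: zz
⇒ Z over [I-1,I-2,II-1,II-2,II-3,II-4,III-1,III-2,III-3]: 1 consistent

III-2 ∈ {Gg TT zz, Gg Tt zz}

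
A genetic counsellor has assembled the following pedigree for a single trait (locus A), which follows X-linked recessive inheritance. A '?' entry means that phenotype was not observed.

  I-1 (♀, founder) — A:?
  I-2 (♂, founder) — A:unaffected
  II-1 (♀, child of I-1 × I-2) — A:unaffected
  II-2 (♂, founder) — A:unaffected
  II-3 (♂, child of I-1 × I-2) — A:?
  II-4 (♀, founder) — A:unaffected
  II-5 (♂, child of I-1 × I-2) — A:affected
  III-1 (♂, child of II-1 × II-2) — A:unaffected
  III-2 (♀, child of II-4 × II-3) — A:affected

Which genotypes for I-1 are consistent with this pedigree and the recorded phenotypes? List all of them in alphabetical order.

A/I-1 ? ·: X^AX^a|X^aX^a
A/I-2 un ·: X^AY
A/II-1 un I-1×I-2: X^AX^A|X^AX^a
A/II-2 un ·: X^AY
A/II-3 ? I-1×I-2: X^aY
A/II-4 un ·: X^AX^a
A/II-5 aff I-1×I-2: X^aY
A/III-1 un II-1×II-2: X^AY
A/III-2 aff II-4×II-3: X^aX^a
⇒ A over [I-1,I-2,II-1,II-2,II-3,II-4,II-5,III-1,III-2]: 3 consistent

I-1 ∈ {X^AX^a, X^aX^a}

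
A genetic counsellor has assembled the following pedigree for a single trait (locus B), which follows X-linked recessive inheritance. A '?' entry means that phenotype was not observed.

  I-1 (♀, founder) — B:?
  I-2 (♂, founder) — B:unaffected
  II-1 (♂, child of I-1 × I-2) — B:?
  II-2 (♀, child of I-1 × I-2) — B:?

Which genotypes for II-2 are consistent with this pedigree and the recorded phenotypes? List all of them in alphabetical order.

II-2 ∈ {X^BX^B, X^BX^b}

B/I-1 ? ·: X^BX^B|X^BX^b|X^bX^b
B/I-2 un ·: X^BY
B/II-1 ? I-1×I-2: X^BY|X^bY
B/II-2 ? I-1×I-2: X^BX^B|X^BX^b
⇒ B over [I-1,I-2,II-1,II-2]: 6 consistent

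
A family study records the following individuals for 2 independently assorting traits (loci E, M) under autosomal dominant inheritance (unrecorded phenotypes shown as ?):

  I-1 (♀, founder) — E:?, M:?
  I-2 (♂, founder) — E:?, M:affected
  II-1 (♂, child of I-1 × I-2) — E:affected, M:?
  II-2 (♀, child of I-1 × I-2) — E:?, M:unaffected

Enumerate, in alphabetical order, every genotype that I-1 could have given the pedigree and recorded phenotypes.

I-1 ∈ {EE Mm, EE mm, Ee Mm, Ee mm, ee Mm, ee mm}

E/I-1 ? ·: ee|Ee|EE
E/I-2 ? ·: ee|Ee|EE
E/II-1 aff I-1×I-2: Ee|EE
E/II-2 ? I-1×I-2: ee|Ee|EE
⇒ E over [I-1,I-2,II-1,II-2]: 21 consistent
M/I-1 ? ·: mm|Mm
M/I-2 aff ·: Mm
M/II-1 ? I-1×I-2: mm|Mm|MM
M/II-2 un I-1×I-2: mm
⇒ M over [I-1,I-2,II-1,II-2]: 5 consistent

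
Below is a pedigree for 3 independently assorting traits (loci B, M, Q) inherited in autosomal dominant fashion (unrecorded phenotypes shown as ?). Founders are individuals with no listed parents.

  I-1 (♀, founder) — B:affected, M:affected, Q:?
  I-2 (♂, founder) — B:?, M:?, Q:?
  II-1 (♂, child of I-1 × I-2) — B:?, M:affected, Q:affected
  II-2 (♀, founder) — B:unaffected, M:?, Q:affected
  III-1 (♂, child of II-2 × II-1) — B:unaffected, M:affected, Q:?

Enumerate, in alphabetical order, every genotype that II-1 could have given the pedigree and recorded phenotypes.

II-1 ∈ {Bb MM QQ, Bb MM Qq, Bb Mm QQ, Bb Mm Qq, bb MM QQ, bb MM Qq, bb Mm QQ, bb Mm Qq}

B/I-1 aff ·: Bb|BB
B/I-2 ? ·: bb|Bb|BB
B/II-1 ? I-1×I-2: bb|Bb
B/II-2 un ·: bb
B/III-1 un II-2×II-1: bb
⇒ B over [I-1,I-2,II-1,II-2,III-1]: 7 consistent
M/I-1 aff ·: Mm|MM
M/I-2 ? ·: mm|Mm|MM
M/II-1 aff I-1×I-2: Mm|MM
M/II-2 ? ·: mm|Mm|MM
M/III-1 aff II-2×II-1: Mm|MM
⇒ M over [I-1,I-2,II-1,II-2,III-1]: 41 consistent
Q/I-1 ? ·: qq|Qq|QQ
Q/I-2 ? ·: qq|Qq|QQ
Q/II-1 aff I-1×I-2: Qq|QQ
Q/II-2 aff ·: Qq|QQ
Q/III-1 ? II-2×II-1: qq|Qq|QQ
⇒ Q over [I-1,I-2,II-1,II-2,III-1]: 47 consistent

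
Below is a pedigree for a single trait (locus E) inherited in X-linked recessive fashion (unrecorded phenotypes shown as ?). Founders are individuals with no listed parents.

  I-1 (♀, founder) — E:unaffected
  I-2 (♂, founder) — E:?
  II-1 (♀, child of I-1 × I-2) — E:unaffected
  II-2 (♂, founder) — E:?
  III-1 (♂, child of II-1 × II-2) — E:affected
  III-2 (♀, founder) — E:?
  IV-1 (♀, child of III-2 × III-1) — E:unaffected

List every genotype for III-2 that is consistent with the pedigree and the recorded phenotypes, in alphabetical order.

E/I-1 un ·: X^EX^E|X^EX^e
E/I-2 ? ·: X^EY|X^eY
E/II-1 un I-1×I-2: X^EX^e
E/II-2 ? ·: X^EY|X^eY
E/III-1 aff II-1×II-2: X^eY
E/III-2 ? ·: X^EX^E|X^EX^e
E/IV-1 un III-2×III-1: X^EX^e
⇒ E over [I-1,I-2,II-1,II-2,III-1,III-2,IV-1]: 12 consistent

III-2 ∈ {X^EX^E, X^EX^e}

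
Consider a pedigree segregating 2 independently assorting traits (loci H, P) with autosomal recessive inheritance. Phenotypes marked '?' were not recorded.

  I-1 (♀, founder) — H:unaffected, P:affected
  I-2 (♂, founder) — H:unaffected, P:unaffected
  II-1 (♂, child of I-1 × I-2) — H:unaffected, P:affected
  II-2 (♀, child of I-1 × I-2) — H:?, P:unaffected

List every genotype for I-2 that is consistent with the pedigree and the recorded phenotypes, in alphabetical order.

H/I-1 un ·: HH|Hh
H/I-2 un ·: HH|Hh
H/II-1 un I-1×I-2: HH|Hh
H/II-2 ? I-1×I-2: HH|Hh|hh
⇒ H over [I-1,I-2,II-1,II-2]: 15 consistent
P/I-1 aff ·: pp
P/I-2 un ·: Pp
P/II-1 aff I-1×I-2: pp
P/II-2 un I-1×I-2: Pp
⇒ P over [I-1,I-2,II-1,II-2]: 1 consistent

I-2 ∈ {HH Pp, Hh Pp}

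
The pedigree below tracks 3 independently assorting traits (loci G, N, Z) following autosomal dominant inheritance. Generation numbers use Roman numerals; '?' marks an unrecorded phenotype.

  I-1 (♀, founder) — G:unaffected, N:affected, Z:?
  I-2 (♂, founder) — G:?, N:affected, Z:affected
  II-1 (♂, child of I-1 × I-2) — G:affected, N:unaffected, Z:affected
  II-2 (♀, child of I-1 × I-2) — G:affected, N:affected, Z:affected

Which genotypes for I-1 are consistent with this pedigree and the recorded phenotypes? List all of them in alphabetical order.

G/I-1 un ·: gg
G/I-2 ? ·: Gg|GG
G/II-1 aff I-1×I-2: Gg
G/II-2 aff I-1×I-2: Gg
⇒ G over [I-1,I-2,II-1,II-2]: 2 consistent
N/I-1 aff ·: Nn
N/I-2 aff ·: Nn
N/II-1 un I-1×I-2: nn
N/II-2 aff I-1×I-2: Nn|NN
⇒ N over [I-1,I-2,II-1,II-2]: 2 consistent
Z/I-1 ? ·: zz|Zz|ZZ
Z/I-2 aff ·: Zz|ZZ
Z/II-1 aff I-1×I-2: Zz|ZZ
Z/II-2 aff I-1×I-2: Zz|ZZ
⇒ Z over [I-1,I-2,II-1,II-2]: 15 consistent

I-1 ∈ {gg Nn ZZ, gg Nn Zz, gg Nn zz}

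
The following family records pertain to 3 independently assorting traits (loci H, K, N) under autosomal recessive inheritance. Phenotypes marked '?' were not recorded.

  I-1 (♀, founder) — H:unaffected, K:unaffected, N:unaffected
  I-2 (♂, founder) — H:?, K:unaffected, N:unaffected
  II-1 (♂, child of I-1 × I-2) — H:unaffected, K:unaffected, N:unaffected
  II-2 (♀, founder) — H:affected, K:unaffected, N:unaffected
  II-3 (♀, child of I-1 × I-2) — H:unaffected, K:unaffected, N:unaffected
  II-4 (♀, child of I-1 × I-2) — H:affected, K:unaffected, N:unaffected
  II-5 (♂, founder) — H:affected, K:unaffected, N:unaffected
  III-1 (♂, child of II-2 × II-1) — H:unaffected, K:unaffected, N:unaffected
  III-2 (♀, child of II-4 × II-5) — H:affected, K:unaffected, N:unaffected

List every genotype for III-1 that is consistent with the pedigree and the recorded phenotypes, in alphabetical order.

H/I-1 un ·: Hh
H/I-2 ? ·: Hh|hh
H/II-1 un I-1×I-2: HH|Hh
H/II-2 aff ·: hh
H/II-3 un I-1×I-2: HH|Hh
H/II-4 aff I-1×I-2: hh
H/II-5 aff ·: hh
H/III-1 un II-2×II-1: Hh
H/III-2 aff II-4×II-5: hh
⇒ H over [I-1,I-2,II-1,II-2,II-3,II-4,II-5,III-1,III-2]: 5 consistent
K/I-1 un ·: KK|Kk
K/I-2 un ·: KK|Kk
K/II-1 un I-1×I-2: KK|Kk
K/II-2 un ·: KK|Kk
K/II-3 un I-1×I-2: KK|Kk
K/II-4 un I-1×I-2: KK|Kk
K/II-5 un ·: KK|Kk
K/III-1 un II-2×II-1: KK|Kk
K/III-2 un II-4×II-5: KK|Kk
⇒ K over [I-1,I-2,II-1,II-2,II-3,II-4,II-5,III-1,III-2]: 303 consistent
N/I-1 un ·: NN|Nn
N/I-2 un ·: NN|Nn
N/II-1 un I-1×I-2: NN|Nn
N/II-2 un ·: NN|Nn
N/II-3 un I-1×I-2: NN|Nn
N/II-4 un I-1×I-2: NN|Nn
N/II-5 un ·: NN|Nn
N/III-1 un II-2×II-1: NN|Nn
N/III-2 un II-4×II-5: NN|Nn
⇒ N over [I-1,I-2,II-1,II-2,II-3,II-4,II-5,III-1,III-2]: 303 consistent

III-1 ∈ {Hh KK NN, Hh KK Nn, Hh Kk NN, Hh Kk Nn}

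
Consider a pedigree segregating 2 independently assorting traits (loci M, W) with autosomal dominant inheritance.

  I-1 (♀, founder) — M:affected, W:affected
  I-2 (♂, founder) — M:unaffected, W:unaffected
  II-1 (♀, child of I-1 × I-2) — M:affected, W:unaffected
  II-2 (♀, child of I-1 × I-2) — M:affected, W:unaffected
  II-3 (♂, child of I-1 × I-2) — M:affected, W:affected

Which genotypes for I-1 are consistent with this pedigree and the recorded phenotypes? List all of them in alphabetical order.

M/I-1 aff ·: Mm|MM
M/I-2 un ·: mm
M/II-1 aff I-1×I-2: Mm
M/II-2 aff I-1×I-2: Mm
M/II-3 aff I-1×I-2: Mm
⇒ M over [I-1,I-2,II-1,II-2,II-3]: 2 consistent
W/I-1 aff ·: Ww
W/I-2 un ·: ww
W/II-1 un I-1×I-2: ww
W/II-2 un I-1×I-2: ww
W/II-3 aff I-1×I-2: Ww
⇒ W over [I-1,I-2,II-1,II-2,II-3]: 1 consistent

I-1 ∈ {MM Ww, Mm Ww}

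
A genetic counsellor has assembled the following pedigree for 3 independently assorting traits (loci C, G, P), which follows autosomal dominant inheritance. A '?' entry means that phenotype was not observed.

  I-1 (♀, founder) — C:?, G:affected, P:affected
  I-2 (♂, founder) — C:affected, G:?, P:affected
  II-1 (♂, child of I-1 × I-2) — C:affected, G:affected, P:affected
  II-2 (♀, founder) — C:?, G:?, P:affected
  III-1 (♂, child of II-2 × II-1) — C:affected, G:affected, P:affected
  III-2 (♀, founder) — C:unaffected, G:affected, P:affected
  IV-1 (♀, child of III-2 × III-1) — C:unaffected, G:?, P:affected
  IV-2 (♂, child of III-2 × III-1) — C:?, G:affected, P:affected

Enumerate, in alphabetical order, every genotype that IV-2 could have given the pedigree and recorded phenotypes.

C/I-1 ? ·: cc|Cc|CC
C/I-2 aff ·: Cc|CC
C/II-1 aff I-1×I-2: Cc|CC
C/II-2 ? ·: cc|Cc|CC
C/III-1 aff II-2×II-1: Cc
C/III-2 un ·: cc
C/IV-1 un III-2×III-1: cc
C/IV-2 ? III-2×III-1: cc|Cc
⇒ C over [I-1,I-2,II-1,II-2,III-1,III-2,IV-1,IV-2]: 46 consistent
G/I-1 aff ·: Gg|GG
G/I-2 ? ·: gg|Gg|GG
G/II-1 aff I-1×I-2: Gg|GG
G/II-2 ? ·: gg|Gg|GG
G/III-1 aff II-2×II-1: Gg|GG
G/III-2 aff ·: Gg|GG
G/IV-1 ? III-2×III-1: gg|Gg|GG
G/IV-2 aff III-2×III-1: Gg|GG
⇒ G over [I-1,I-2,II-1,II-2,III-1,III-2,IV-1,IV-2]: 320 consistent
P/I-1 aff ·: Pp|PP
P/I-2 aff ·: Pp|PP
P/II-1 aff I-1×I-2: Pp|PP
P/II-2 aff ·: Pp|PP
P/III-1 aff II-2×II-1: Pp|PP
P/III-2 aff ·: Pp|PP
P/IV-1 aff III-2×III-1: Pp|PP
P/IV-2 aff III-2×III-1: Pp|PP
⇒ P over [I-1,I-2,II-1,II-2,III-1,III-2,IV-1,IV-2]: 150 consistent

IV-2 ∈ {Cc GG PP, Cc GG Pp, Cc Gg PP, Cc Gg Pp, cc GG PP, cc GG Pp, cc Gg PP, cc Gg Pp}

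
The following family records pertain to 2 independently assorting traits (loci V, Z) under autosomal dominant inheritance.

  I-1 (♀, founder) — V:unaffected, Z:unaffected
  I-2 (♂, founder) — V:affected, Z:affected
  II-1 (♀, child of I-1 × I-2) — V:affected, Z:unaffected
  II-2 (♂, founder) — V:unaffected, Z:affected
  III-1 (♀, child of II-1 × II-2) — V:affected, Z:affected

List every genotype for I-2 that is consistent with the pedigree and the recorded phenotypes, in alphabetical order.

I-2 ∈ {VV Zz, Vv Zz}

V/I-1 un ·: vv
V/I-2 aff ·: Vv|VV
V/II-1 aff I-1×I-2: Vv
V/II-2 un ·: vv
V/III-1 aff II-1×II-2: Vv
⇒ V over [I-1,I-2,II-1,II-2,III-1]: 2 consistent
Z/I-1 un ·: zz
Z/I-2 aff ·: Zz
Z/II-1 un I-1×I-2: zz
Z/II-2 aff ·: Zz|ZZ
Z/III-1 aff II-1×II-2: Zz
⇒ Z over [I-1,I-2,II-1,II-2,III-1]: 2 consistent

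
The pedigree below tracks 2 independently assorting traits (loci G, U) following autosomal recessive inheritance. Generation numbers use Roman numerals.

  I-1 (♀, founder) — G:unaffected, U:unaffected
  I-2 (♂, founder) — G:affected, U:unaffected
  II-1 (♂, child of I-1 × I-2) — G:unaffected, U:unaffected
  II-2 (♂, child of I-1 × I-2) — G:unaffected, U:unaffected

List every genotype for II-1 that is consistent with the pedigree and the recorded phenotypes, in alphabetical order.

G/I-1 un ·: GG|Gg
G/I-2 aff ·: gg
G/II-1 un I-1×I-2: Gg
G/II-2 un I-1×I-2: Gg
⇒ G over [I-1,I-2,II-1,II-2]: 2 consistent
U/I-1 un ·: UU|Uu
U/I-2 un ·: UU|Uu
U/II-1 un I-1×I-2: UU|Uu
U/II-2 un I-1×I-2: UU|Uu
⇒ U over [I-1,I-2,II-1,II-2]: 13 consistent

II-1 ∈ {Gg UU, Gg Uu}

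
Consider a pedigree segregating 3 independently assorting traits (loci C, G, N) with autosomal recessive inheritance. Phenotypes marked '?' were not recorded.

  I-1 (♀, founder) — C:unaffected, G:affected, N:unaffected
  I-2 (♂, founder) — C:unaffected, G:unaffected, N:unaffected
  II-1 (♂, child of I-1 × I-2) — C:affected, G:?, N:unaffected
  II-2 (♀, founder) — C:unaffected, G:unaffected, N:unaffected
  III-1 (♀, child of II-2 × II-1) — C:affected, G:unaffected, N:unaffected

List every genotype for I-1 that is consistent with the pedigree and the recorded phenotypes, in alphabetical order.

C/I-1 un ·: Cc
C/I-2 un ·: Cc
C/II-1 aff I-1×I-2: cc
C/II-2 un ·: Cc
C/III-1 aff II-2×II-1: cc
⇒ C over [I-1,I-2,II-1,II-2,III-1]: 1 consistent
G/I-1 aff ·: gg
G/I-2 un ·: GG|Gg
G/II-1 ? I-1×I-2: Gg|gg
G/II-2 un ·: GG|Gg
G/III-1 un II-2×II-1: GG|Gg
⇒ G over [I-1,I-2,II-1,II-2,III-1]: 10 consistent
N/I-1 un ·: NN|Nn
N/I-2 un ·: NN|Nn
N/II-1 un I-1×I-2: NN|Nn
N/II-2 un ·: NN|Nn
N/III-1 un II-2×II-1: NN|Nn
⇒ N over [I-1,I-2,II-1,II-2,III-1]: 24 consistent

I-1 ∈ {Cc gg NN, Cc gg Nn}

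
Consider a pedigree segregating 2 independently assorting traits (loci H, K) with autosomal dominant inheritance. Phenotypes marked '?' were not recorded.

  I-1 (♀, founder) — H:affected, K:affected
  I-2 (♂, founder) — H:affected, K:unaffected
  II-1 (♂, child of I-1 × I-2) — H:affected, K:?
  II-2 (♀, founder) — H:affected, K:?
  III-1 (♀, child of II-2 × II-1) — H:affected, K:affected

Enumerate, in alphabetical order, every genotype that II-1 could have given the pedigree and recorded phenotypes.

H/I-1 aff ·: Hh|HH
H/I-2 aff ·: Hh|HH
H/II-1 aff I-1×I-2: Hh|HH
H/II-2 aff ·: Hh|HH
H/III-1 aff II-2×II-1: Hh|HH
⇒ H over [I-1,I-2,II-1,II-2,III-1]: 24 consistent
K/I-1 aff ·: Kk|KK
K/I-2 un ·: kk
K/II-1 ? I-1×I-2: kk|Kk
K/II-2 ? ·: kk|Kk|KK
K/III-1 aff II-2×II-1: Kk|KK
⇒ K over [I-1,I-2,II-1,II-2,III-1]: 12 consistent

II-1 ∈ {HH Kk, HH kk, Hh Kk, Hh kk}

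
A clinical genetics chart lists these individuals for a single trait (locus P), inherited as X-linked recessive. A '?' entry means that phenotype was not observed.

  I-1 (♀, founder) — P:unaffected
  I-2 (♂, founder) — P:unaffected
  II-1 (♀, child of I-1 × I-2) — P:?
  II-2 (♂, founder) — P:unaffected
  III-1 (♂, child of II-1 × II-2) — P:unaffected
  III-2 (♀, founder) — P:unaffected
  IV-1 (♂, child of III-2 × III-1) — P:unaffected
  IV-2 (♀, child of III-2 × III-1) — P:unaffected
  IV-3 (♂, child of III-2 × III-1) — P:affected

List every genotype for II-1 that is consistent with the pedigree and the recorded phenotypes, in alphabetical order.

P/I-1 un ·: X^PX^P|X^PX^p
P/I-2 un ·: X^PY
P/II-1 ? I-1×I-2: X^PX^P|X^PX^p
P/II-2 un ·: X^PY
P/III-1 un II-1×II-2: X^PY
P/III-2 un ·: X^PX^p
P/IV-1 un III-2×III-1: X^PY
P/IV-2 un III-2×III-1: X^PX^P|X^PX^p
P/IV-3 aff III-2×III-1: X^pY
⇒ P over [I-1,I-2,II-1,II-2,III-1,III-2,IV-1,IV-2,IV-3]: 6 consistent

II-1 ∈ {X^PX^P, X^PX^p}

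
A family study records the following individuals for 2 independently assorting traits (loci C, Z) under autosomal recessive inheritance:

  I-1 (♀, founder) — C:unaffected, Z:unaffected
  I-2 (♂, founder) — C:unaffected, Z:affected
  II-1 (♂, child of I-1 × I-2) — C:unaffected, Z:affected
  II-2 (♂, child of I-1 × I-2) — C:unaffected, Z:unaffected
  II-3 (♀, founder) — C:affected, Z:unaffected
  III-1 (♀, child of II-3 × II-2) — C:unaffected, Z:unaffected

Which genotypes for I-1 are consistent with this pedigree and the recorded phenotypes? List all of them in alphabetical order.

C/I-1 un ·: CC|Cc
C/I-2 un ·: CC|Cc
C/II-1 un I-1×I-2: CC|Cc
C/II-2 un I-1×I-2: CC|Cc
C/II-3 aff ·: cc
C/III-1 un II-3×II-2: Cc
⇒ C over [I-1,I-2,II-1,II-2,II-3,III-1]: 13 consistent
Z/I-1 un ·: Zz
Z/I-2 aff ·: zz
Z/II-1 aff I-1×I-2: zz
Z/II-2 un I-1×I-2: Zz
Z/II-3 un ·: ZZ|Zz
Z/III-1 un II-3×II-2: ZZ|Zz
⇒ Z over [I-1,I-2,II-1,II-2,II-3,III-1]: 4 consistent

I-1 ∈ {CC Zz, Cc Zz}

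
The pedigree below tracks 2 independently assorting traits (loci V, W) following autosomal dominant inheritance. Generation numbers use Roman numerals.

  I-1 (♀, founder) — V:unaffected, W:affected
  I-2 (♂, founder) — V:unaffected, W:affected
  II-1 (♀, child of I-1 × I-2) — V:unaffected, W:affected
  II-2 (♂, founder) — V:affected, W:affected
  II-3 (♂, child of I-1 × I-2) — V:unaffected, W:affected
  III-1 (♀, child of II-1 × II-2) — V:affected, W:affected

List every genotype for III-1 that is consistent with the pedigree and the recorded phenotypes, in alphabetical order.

V/I-1 un ·: vv
V/I-2 un ·: vv
V/II-1 un I-1×I-2: vv
V/II-2 aff ·: Vv|VV
V/II-3 un I-1×I-2: vv
V/III-1 aff II-1×II-2: Vv
⇒ V over [I-1,I-2,II-1,II-2,II-3,III-1]: 2 consistent
W/I-1 aff ·: Ww|WW
W/I-2 aff ·: Ww|WW
W/II-1 aff I-1×I-2: Ww|WW
W/II-2 aff ·: Ww|WW
W/II-3 aff I-1×I-2: Ww|WW
W/III-1 aff II-1×II-2: Ww|WW
⇒ W over [I-1,I-2,II-1,II-2,II-3,III-1]: 45 consistent

III-1 ∈ {Vv WW, Vv Ww}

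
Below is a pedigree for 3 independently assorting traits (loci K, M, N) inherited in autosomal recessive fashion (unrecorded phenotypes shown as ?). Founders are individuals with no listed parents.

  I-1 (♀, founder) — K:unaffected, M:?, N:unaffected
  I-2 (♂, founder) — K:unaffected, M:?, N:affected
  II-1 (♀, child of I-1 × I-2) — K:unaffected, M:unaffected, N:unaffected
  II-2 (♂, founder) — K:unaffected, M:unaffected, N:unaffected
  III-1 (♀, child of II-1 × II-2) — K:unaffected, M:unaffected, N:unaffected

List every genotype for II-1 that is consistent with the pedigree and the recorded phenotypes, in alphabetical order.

K/I-1 un ·: KK|Kk
K/I-2 un ·: KK|Kk
K/II-1 un I-1×I-2: KK|Kk
K/II-2 un ·: KK|Kk
K/III-1 un II-1×II-2: KK|Kk
⇒ K over [I-1,I-2,II-1,II-2,III-1]: 24 consistent
M/I-1 ? ·: MM|Mm|mm
M/I-2 ? ·: MM|Mm|mm
M/II-1 un I-1×I-2: MM|Mm
M/II-2 un ·: MM|Mm
M/III-1 un II-1×II-2: MM|Mm
⇒ M over [I-1,I-2,II-1,II-2,III-1]: 40 consistent
N/I-1 un ·: NN|Nn
N/I-2 aff ·: nn
N/II-1 un I-1×I-2: Nn
N/II-2 un ·: NN|Nn
N/III-1 un II-1×II-2: NN|Nn
⇒ N over [I-1,I-2,II-1,II-2,III-1]: 8 consistent

II-1 ∈ {KK MM Nn, KK Mm Nn, Kk MM Nn, Kk Mm Nn}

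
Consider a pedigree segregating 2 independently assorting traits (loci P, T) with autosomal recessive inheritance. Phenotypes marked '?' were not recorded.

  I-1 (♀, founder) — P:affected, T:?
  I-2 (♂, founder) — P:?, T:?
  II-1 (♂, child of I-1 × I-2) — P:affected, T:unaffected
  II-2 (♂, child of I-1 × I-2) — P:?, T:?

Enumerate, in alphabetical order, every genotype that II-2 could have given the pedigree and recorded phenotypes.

P/I-1 aff ·: pp
P/I-2 ? ·: Pp|pp
P/II-1 aff I-1×I-2: pp
P/II-2 ? I-1×I-2: Pp|pp
⇒ P over [I-1,I-2,II-1,II-2]: 3 consistent
T/I-1 ? ·: TT|Tt|tt
T/I-2 ? ·: TT|Tt|tt
T/II-1 un I-1×I-2: TT|Tt
T/II-2 ? I-1×I-2: TT|Tt|tt
⇒ T over [I-1,I-2,II-1,II-2]: 21 consistent

II-2 ∈ {Pp TT, Pp Tt, Pp tt, pp TT, pp Tt, pp tt}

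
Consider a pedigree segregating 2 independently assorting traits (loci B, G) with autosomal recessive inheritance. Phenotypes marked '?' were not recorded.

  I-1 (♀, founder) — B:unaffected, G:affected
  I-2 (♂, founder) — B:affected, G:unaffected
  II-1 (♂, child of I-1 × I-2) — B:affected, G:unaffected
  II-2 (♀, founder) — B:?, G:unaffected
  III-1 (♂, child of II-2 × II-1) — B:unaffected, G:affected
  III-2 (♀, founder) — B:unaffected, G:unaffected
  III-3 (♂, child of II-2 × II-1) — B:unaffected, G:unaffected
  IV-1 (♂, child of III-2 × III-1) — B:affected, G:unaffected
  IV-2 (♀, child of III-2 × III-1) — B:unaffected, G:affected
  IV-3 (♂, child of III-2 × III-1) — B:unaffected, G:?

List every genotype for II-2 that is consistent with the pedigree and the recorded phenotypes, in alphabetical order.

B/I-1 un ·: Bb
B/I-2 aff ·: bb
B/II-1 aff I-1×I-2: bb
B/II-2 ? ·: BB|Bb
B/III-1 un II-2×II-1: Bb
B/III-2 un ·: Bb
B/III-3 un II-2×II-1: Bb
B/IV-1 aff III-2×III-1: bb
B/IV-2 un III-2×III-1: BB|Bb
B/IV-3 un III-2×III-1: BB|Bb
⇒ B over [I-1,I-2,II-1,II-2,III-1,III-2,III-3,IV-1,IV-2,IV-3]: 8 consistent
G/I-1 aff ·: gg
G/I-2 un ·: GG|Gg
G/II-1 un I-1×I-2: Gg
G/II-2 un ·: Gg
G/III-1 aff II-2×II-1: gg
G/III-2 un ·: Gg
G/III-3 un II-2×II-1: GG|Gg
G/IV-1 un III-2×III-1: Gg
G/IV-2 aff III-2×III-1: gg
G/IV-3 ? III-2×III-1: Gg|gg
⇒ G over [I-1,I-2,II-1,II-2,III-1,III-2,III-3,IV-1,IV-2,IV-3]: 8 consistent

II-2 ∈ {BB Gg, Bb Gg}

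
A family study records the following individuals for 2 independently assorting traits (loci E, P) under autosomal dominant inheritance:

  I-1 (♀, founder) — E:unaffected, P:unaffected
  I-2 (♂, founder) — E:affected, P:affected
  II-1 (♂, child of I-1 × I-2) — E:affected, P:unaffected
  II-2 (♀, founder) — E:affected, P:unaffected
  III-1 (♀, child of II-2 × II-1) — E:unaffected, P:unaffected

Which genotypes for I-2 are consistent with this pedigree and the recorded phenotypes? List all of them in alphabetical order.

E/I-1 un ·: ee
E/I-2 aff ·: Ee|EE
E/II-1 aff I-1×I-2: Ee
E/II-2 aff ·: Ee
E/III-1 un II-2×II-1: ee
⇒ E over [I-1,I-2,II-1,II-2,III-1]: 2 consistent
P/I-1 un ·: pp
P/I-2 aff ·: Pp
P/II-1 un I-1×I-2: pp
P/II-2 un ·: pp
P/III-1 un II-2×II-1: pp
⇒ P over [I-1,I-2,II-1,II-2,III-1]: 1 consistent

I-2 ∈ {EE Pp, Ee Pp}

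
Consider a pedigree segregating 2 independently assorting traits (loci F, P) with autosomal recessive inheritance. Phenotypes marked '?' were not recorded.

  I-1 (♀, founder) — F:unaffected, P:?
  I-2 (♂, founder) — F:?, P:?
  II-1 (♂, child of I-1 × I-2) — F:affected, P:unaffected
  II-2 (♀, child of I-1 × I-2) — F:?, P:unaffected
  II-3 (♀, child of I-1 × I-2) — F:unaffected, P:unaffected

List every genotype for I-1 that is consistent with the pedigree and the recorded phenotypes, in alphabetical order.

I-1 ∈ {Ff PP, Ff Pp, Ff pp}

F/I-1 un ·: Ff
F/I-2 ? ·: Ff|ff
F/II-1 aff I-1×I-2: ff
F/II-2 ? I-1×I-2: FF|Ff|ff
F/II-3 un I-1×I-2: FF|Ff
⇒ F over [I-1,I-2,II-1,II-2,II-3]: 8 consistent
P/I-1 ? ·: PP|Pp|pp
P/I-2 ? ·: PP|Pp|pp
P/II-1 un I-1×I-2: PP|Pp
P/II-2 un I-1×I-2: PP|Pp
P/II-3 un I-1×I-2: PP|Pp
⇒ P over [I-1,I-2,II-1,II-2,II-3]: 29 consistent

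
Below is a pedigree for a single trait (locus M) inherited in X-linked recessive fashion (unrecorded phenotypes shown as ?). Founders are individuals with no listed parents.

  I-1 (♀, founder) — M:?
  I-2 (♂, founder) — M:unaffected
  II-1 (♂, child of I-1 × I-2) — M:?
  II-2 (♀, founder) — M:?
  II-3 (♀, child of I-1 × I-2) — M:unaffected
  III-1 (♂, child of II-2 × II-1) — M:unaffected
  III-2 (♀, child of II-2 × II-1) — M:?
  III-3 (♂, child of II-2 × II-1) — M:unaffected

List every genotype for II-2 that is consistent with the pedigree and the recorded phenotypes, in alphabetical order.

II-2 ∈ {X^MX^M, X^MX^m}

M/I-1 ? ·: X^MX^M|X^MX^m|X^mX^m
M/I-2 un ·: X^MY
M/II-1 ? I-1×I-2: X^MY|X^mY
M/II-2 ? ·: X^MX^M|X^MX^m
M/II-3 un I-1×I-2: X^MX^M|X^MX^m
M/III-1 un II-2×II-1: X^MY
M/III-2 ? II-2×II-1: X^MX^M|X^MX^m|X^mX^m
M/III-3 un II-2×II-1: X^MY
⇒ M over [I-1,I-2,II-1,II-2,II-3,III-1,III-2,III-3]: 18 consistent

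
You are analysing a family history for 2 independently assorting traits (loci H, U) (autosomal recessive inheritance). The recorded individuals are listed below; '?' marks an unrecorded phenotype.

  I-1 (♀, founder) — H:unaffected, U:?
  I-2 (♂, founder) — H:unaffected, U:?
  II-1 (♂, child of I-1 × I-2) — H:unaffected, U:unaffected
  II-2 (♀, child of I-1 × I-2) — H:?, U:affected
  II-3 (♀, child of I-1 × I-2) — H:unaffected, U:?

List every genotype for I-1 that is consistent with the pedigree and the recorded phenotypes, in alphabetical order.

I-1 ∈ {HH Uu, HH uu, Hh Uu, Hh uu}

H/I-1 un ·: HH|Hh
H/I-2 un ·: HH|Hh
H/II-1 un I-1×I-2: HH|Hh
H/II-2 ? I-1×I-2: HH|Hh|hh
H/II-3 un I-1×I-2: HH|Hh
⇒ H over [I-1,I-2,II-1,II-2,II-3]: 29 consistent
U/I-1 ? ·: Uu|uu
U/I-2 ? ·: Uu|uu
U/II-1 un I-1×I-2: UU|Uu
U/II-2 aff I-1×I-2: uu
U/II-3 ? I-1×I-2: UU|Uu|uu
⇒ U over [I-1,I-2,II-1,II-2,II-3]: 10 consistent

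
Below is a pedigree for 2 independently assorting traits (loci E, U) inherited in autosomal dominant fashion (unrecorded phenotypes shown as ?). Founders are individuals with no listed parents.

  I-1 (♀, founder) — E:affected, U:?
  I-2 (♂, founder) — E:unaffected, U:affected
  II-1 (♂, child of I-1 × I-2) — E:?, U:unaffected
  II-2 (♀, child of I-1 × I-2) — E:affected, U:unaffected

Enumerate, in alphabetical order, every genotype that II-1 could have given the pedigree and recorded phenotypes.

II-1 ∈ {Ee uu, ee uu}

E/I-1 aff ·: Ee|EE
E/I-2 un ·: ee
E/II-1 ? I-1×I-2: ee|Ee
E/II-2 aff I-1×I-2: Ee
⇒ E over [I-1,I-2,II-1,II-2]: 3 consistent
U/I-1 ? ·: uu|Uu
U/I-2 aff ·: Uu
U/II-1 un I-1×I-2: uu
U/II-2 un I-1×I-2: uu
⇒ U over [I-1,I-2,II-1,II-2]: 2 consistent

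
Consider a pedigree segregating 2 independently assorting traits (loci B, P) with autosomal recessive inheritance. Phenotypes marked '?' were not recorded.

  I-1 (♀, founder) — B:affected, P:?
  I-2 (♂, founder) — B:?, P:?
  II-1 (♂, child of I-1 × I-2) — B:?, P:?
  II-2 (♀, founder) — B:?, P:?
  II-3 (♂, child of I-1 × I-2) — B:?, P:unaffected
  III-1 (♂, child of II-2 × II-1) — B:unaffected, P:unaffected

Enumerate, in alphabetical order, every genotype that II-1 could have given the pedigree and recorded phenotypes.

II-1 ∈ {Bb PP, Bb Pp, Bb pp, bb PP, bb Pp, bb pp}

B/I-1 aff ·: bb
B/I-2 ? ·: BB|Bb|bb
B/II-1 ? I-1×I-2: Bb|bb
B/II-2 ? ·: BB|Bb|bb
B/II-3 ? I-1×I-2: Bb|bb
B/III-1 un II-2×II-1: BB|Bb
⇒ B over [I-1,I-2,II-1,II-2,II-3,III-1]: 21 consistent
P/I-1 ? ·: PP|Pp|pp
P/I-2 ? ·: PP|Pp|pp
P/II-1 ? I-1×I-2: PP|Pp|pp
P/II-2 ? ·: PP|Pp|pp
P/II-3 un I-1×I-2: PP|Pp
P/III-1 un II-2×II-1: PP|Pp
⇒ P over [I-1,I-2,II-1,II-2,II-3,III-1]: 86 consistent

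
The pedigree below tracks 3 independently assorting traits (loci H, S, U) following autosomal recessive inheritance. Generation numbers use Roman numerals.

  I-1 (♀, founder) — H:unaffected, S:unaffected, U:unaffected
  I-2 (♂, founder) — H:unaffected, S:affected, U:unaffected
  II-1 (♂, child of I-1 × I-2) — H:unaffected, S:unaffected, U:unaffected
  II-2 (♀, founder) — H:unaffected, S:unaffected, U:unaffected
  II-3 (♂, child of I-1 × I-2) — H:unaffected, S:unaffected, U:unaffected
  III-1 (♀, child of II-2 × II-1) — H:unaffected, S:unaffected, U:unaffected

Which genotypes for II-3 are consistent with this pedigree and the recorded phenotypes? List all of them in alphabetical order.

H/I-1 un ·: HH|Hh
H/I-2 un ·: HH|Hh
H/II-1 un I-1×I-2: HH|Hh
H/II-2 un ·: HH|Hh
H/II-3 un I-1×I-2: HH|Hh
H/III-1 un II-2×II-1: HH|Hh
⇒ H over [I-1,I-2,II-1,II-2,II-3,III-1]: 45 consistent
S/I-1 un ·: SS|Ss
S/I-2 aff ·: ss
S/II-1 un I-1×I-2: Ss
S/II-2 un ·: SS|Ss
S/II-3 un I-1×I-2: Ss
S/III-1 un II-2×II-1: SS|Ss
⇒ S over [I-1,I-2,II-1,II-2,II-3,III-1]: 8 consistent
U/I-1 un ·: UU|Uu
U/I-2 un ·: UU|Uu
U/II-1 un I-1×I-2: UU|Uu
U/II-2 un ·: UU|Uu
U/II-3 un I-1×I-2: UU|Uu
U/III-1 un II-2×II-1: UU|Uu
⇒ U over [I-1,I-2,II-1,II-2,II-3,III-1]: 45 consistent

II-3 ∈ {HH Ss UU, HH Ss Uu, Hh Ss UU, Hh Ss Uu}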